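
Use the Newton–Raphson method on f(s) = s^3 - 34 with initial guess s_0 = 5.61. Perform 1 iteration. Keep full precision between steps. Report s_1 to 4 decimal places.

f'(s) = 3s^2
s_0 = 5.610000: f = 142.558481, f' = 94.416300 → s_1 = 5.610000 - (142.558481)/(94.416300) = 4.100107

4.1001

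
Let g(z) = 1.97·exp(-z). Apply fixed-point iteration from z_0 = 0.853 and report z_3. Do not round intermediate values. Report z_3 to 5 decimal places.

0.84124

z_1 = g(0.853000) = 0.839485
z_2 = g(0.839485) = 0.850908
z_3 = g(0.850908) = 0.841243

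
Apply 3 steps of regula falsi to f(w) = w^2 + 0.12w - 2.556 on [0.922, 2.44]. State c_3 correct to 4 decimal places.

1.5318

f(0.922000) = -1.595276, f(2.440000) = 3.690400
step 1: c = 1.380149, f(c) = -0.485570 < 0 → new bracket [1.380149, 2.440000]
step 2: c = 1.503386, f(c) = -0.115425 < 0 → new bracket [1.503386, 2.440000]
step 3: c = 1.531792, f(c) = -0.025799 < 0 → new bracket [1.531792, 2.440000]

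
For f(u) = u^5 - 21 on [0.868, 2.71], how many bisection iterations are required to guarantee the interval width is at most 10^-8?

Initial width b − a = 2.71 − 0.868 = 1.842000.
After n steps the width is (b−a)/2^n; need (b−a)/2^n ≤ 10^-8.
So n ≥ log₂(1.842000/10^-8) = log₂(184200000.0000) ≈ 27.4567.
Hence n = 28.

28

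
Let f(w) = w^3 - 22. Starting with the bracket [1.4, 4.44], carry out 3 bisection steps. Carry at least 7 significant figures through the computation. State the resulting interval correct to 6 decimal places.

[2.540000, 2.920000]

f(1.400000) = -19.256000, f(4.440000) = 65.528384 (opposite signs)
step 1: m = 2.920000, f(m) = 2.897088 > 0 → root in [1.400000, 2.920000]
step 2: m = 2.160000, f(m) = -11.922304 < 0 → root in [2.160000, 2.920000]
step 3: m = 2.540000, f(m) = -5.612936 < 0 → root in [2.540000, 2.920000]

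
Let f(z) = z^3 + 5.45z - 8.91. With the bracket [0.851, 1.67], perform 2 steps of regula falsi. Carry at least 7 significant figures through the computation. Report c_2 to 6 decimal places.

f(0.851000) = -3.655755, f(1.670000) = 4.848963
step 1: c = 1.203047, f(c) = -0.612194 < 0 → new bracket [1.203047, 1.670000]
step 2: c = 1.255393, f(c) = -0.089598 < 0 → new bracket [1.255393, 1.670000]

1.255393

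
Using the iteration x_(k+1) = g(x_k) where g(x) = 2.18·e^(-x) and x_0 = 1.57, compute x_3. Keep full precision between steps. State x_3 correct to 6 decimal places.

0.545641

x_1 = g(1.570000) = 0.453538
x_2 = g(0.453538) = 1.385119
x_3 = g(1.385119) = 0.545641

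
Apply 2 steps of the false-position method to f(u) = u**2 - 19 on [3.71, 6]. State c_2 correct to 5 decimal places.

f(3.710000) = -5.235900, f(6.000000) = 17.000000
step 1: c = 4.249228, f(c) = -0.944065 < 0 → new bracket [4.249228, 6.000000]
step 2: c = 4.341338, f(c) = -0.152781 < 0 → new bracket [4.341338, 6.000000]

4.34134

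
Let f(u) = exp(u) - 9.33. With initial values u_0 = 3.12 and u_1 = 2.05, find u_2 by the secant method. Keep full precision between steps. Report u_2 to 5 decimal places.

f(u_0) = 13.316380, f(u_1) = -1.562099
u_2 = 2.050000 - (-1.562099)·(2.050000 - 3.120000)/(-1.562099 - (13.316380)) = 2.162340; f(u_2) = -0.638550

2.16234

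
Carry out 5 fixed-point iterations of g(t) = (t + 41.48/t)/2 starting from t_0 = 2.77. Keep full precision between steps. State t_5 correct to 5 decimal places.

t_1 = g(2.770000) = 8.872365
t_2 = g(8.872365) = 6.773778
t_3 = g(6.773778) = 6.448696
t_4 = g(6.448696) = 6.440502
t_5 = g(6.440502) = 6.440497

6.44050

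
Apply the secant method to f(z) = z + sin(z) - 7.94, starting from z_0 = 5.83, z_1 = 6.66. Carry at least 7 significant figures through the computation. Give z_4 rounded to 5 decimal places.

7.16686

f(z_0) = -2.547832, f(z_1) = -0.912039
z_2 = 6.660000 - (-0.912039)·(6.660000 - 5.830000)/(-0.912039 - (-2.547832)) = 7.122768; f(z_2) = -0.072867
z_3 = 7.122768 - (-0.072867)·(7.122768 - 6.660000)/(-0.072867 - (-0.912039)) = 7.162951; f(z_3) = -0.006459
z_4 = 7.162951 - (-0.006459)·(7.162951 - 7.122768)/(-0.006459 - (-0.072867)) = 7.166860; f(z_4) = -0.000066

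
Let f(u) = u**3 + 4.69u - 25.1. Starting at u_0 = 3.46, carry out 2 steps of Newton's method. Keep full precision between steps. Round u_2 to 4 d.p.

f'(u) = 3u**2 + 4.69
u_0 = 3.460000: f = 32.549136, f' = 40.604800 → u_1 = 3.460000 - (32.549136)/(40.604800) = 2.658392
u_1 = 2.658392: f = 6.154840, f' = 25.891143 → u_2 = 2.658392 - (6.154840)/(25.891143) = 2.420672

2.4207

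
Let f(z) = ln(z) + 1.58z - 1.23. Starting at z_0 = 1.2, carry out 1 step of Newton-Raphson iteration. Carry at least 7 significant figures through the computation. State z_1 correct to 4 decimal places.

Newton update: z ← z − f(z)/f'(z).
f'(z) = 1/z + 1.58
z_0 = 1.200000: f = 0.848322, f' = 2.413333 → z_1 = 1.200000 - (0.848322)/(2.413333) = 0.848486

0.8485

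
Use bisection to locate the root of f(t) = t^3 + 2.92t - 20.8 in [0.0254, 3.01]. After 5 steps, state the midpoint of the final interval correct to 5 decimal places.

f(0.025400) = -20.725816, f(3.010000) = 15.260101 (opposite signs)
step 1: m = 1.517700, f(m) = -12.872426 < 0 → root in [1.517700, 3.010000]
step 2: m = 2.263850, f(m) = -2.587289 < 0 → root in [2.263850, 3.010000]
step 3: m = 2.636925, f(m) = 5.235345 > 0 → root in [2.263850, 2.636925]
step 4: m = 2.450387, f(m) = 1.068236 > 0 → root in [2.263850, 2.450387]
step 5: m = 2.357119, f(m) = -0.821041 < 0 → root in [2.357119, 2.450387]
Midpoint of [2.357119, 2.450387] = 2.403753

2.40375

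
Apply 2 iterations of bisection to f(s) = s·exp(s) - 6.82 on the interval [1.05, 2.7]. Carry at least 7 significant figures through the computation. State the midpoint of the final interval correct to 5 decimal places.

f(1.050000) = -3.819466, f(2.700000) = 33.355276 (opposite signs)
step 1: m = 1.875000, f(m) = 5.406536 > 0 → root in [1.050000, 1.875000]
step 2: m = 1.462500, f(m) = -0.506771 < 0 → root in [1.462500, 1.875000]
Midpoint of [1.462500, 1.875000] = 1.668750

1.66875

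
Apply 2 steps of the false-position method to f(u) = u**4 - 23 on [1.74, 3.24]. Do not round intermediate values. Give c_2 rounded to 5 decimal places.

f(1.740000) = -13.833638, f(3.240000) = 87.199606
step 1: c = 1.945382, f(c) = -8.677462 < 0 → new bracket [1.945382, 3.240000]
step 2: c = 2.062553, f(c) = -4.902412 < 0 → new bracket [2.062553, 3.240000]

2.06255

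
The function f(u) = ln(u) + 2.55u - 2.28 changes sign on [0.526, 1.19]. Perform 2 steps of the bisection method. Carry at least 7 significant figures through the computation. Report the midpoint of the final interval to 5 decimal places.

f(0.526000) = -1.581154, f(1.190000) = 0.928453 (opposite signs)
step 1: m = 0.858000, f(m) = -0.245251 < 0 → root in [0.858000, 1.190000]
step 2: m = 1.024000, f(m) = 0.354917 > 0 → root in [0.858000, 1.024000]
Midpoint of [0.858000, 1.024000] = 0.941000

0.94100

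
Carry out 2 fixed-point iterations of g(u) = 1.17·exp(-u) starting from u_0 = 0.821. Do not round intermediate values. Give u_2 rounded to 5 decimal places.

0.69922

u_1 = g(0.821000) = 0.514790
u_2 = g(0.514790) = 0.699223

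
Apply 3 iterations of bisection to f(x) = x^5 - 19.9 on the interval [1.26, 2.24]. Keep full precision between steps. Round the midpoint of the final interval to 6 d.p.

1.811250

f(1.260000) = -16.724203, f(2.240000) = 36.494934 (opposite signs)
step 1: m = 1.750000, f(m) = -3.486914 < 0 → root in [1.750000, 2.240000]
step 2: m = 1.995000, f(m) = 11.701995 > 0 → root in [1.750000, 1.995000]
step 3: m = 1.872500, f(m) = 3.120202 > 0 → root in [1.750000, 1.872500]
Midpoint of [1.750000, 1.872500] = 1.811250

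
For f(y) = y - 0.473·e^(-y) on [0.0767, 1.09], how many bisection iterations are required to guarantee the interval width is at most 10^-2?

Initial width b − a = 1.09 − 0.0767 = 1.013300.
After n steps the width is (b−a)/2^n; need (b−a)/2^n ≤ 10^-2.
So n ≥ log₂(1.013300/10^-2) = log₂(101.3300) ≈ 6.6629.
Hence n = 7.

7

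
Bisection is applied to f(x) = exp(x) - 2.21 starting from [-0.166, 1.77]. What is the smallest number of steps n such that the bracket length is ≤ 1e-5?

Initial width b − a = 1.77 − -0.166 = 1.936000.
After n steps the width is (b−a)/2^n; need (b−a)/2^n ≤ 1e-5.
So n ≥ log₂(1.936000/1e-5) = log₂(193600.0000) ≈ 17.5627.
Hence n = 18.

18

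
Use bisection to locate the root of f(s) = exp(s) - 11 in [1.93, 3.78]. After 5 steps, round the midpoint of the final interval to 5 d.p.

2.42141

f(1.930000) = -4.110490, f(3.780000) = 32.816042 (opposite signs)
step 1: m = 2.855000, f(m) = 6.374437 > 0 → root in [1.930000, 2.855000]
step 2: m = 2.392500, f(m) = -0.059188 < 0 → root in [2.392500, 2.855000]
step 3: m = 2.623750, f(m) = 2.787329 > 0 → root in [2.392500, 2.623750]
step 4: m = 2.508125, f(m) = 1.281880 > 0 → root in [2.392500, 2.508125]
step 5: m = 2.450312, f(m) = 0.591969 > 0 → root in [2.392500, 2.450312]
Midpoint of [2.392500, 2.450312] = 2.421406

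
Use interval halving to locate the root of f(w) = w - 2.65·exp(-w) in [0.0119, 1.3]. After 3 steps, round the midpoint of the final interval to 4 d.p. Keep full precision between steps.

f(0.011900) = -2.606752, f(1.300000) = 0.577791 (opposite signs)
step 1: m = 0.655950, f(m) = -0.719264 < 0 → root in [0.655950, 1.300000]
step 2: m = 0.977975, f(m) = -0.018615 < 0 → root in [0.977975, 1.300000]
step 3: m = 1.138988, f(m) = 0.290609 > 0 → root in [0.977975, 1.138988]
Midpoint of [0.977975, 1.138988] = 1.058481

1.0585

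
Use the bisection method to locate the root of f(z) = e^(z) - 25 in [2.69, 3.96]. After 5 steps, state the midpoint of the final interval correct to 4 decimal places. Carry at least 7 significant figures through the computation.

f(2.690000) = -10.268324, f(3.960000) = 27.457326 (opposite signs)
step 1: m = 3.325000, f(m) = 2.798999 > 0 → root in [2.690000, 3.325000]
step 2: m = 3.007500, f(m) = -4.763255 < 0 → root in [3.007500, 3.325000]
step 3: m = 3.166250, f(m) = -1.281627 < 0 → root in [3.166250, 3.325000]
step 4: m = 3.245625, f(m) = 0.677754 > 0 → root in [3.166250, 3.245625]
step 5: m = 3.205938, f(m) = -0.321375 < 0 → root in [3.205938, 3.245625]
Midpoint of [3.205938, 3.245625] = 3.225781

3.2258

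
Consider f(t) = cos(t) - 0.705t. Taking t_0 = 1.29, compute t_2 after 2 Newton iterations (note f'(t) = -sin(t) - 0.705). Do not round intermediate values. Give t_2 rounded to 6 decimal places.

0.891399

t_0 = 1.290000: f = -0.632329, f' = -1.665835 → t_1 = 1.290000 - (-0.632329)/(-1.665835) = 0.910413
t_1 = 0.910413: f = -0.028422, f' = -1.494757 → t_2 = 0.910413 - (-0.028422)/(-1.494757) = 0.891399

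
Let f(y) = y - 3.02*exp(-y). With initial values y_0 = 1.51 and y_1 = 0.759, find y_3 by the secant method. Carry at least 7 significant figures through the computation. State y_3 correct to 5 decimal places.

Secant update: y_(k+1) = y_k − f(y_k)·(y_k − y_(k-1))/(f(y_k) − f(y_(k-1))).
f(y_0) = 0.842852, f(y_1) = -0.654766
y_2 = 0.759000 - (-0.654766)·(0.759000 - 1.510000)/(-0.654766 - (0.842852)) = 1.087341; f(y_2) = 0.069263
y_3 = 1.087341 - (0.069263)·(1.087341 - 0.759000)/(0.069263 - (-0.654766)) = 1.055930; f(y_3) = 0.005367

1.05593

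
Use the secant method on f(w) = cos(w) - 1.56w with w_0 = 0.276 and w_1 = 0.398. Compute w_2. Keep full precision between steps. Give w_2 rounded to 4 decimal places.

0.5572

f(w_0) = 0.531593, f(w_1) = 0.300958
w_2 = 0.398000 - (0.300958)·(0.398000 - 0.276000)/(0.300958 - (0.531593)) = 0.557199; f(w_2) = -0.020491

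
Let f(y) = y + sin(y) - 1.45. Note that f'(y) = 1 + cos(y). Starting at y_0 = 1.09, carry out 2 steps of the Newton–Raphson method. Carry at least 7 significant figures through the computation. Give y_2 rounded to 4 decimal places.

0.7604

y_0 = 1.090000: f = 0.526627, f' = 1.462485 → y_1 = 1.090000 - (0.526627)/(1.462485) = 0.729910
y_1 = 0.729910: f = -0.053288, f' = 1.745235 → y_2 = 0.729910 - (-0.053288)/(1.745235) = 0.760443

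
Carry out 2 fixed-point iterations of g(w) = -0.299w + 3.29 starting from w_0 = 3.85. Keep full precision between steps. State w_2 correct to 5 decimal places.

2.65048

w_1 = g(3.850000) = 2.138850
w_2 = g(2.138850) = 2.650484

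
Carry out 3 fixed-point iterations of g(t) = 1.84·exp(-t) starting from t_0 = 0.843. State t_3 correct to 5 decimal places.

t_1 = g(0.843000) = 0.791968
t_2 = g(0.791968) = 0.833433
t_3 = g(0.833433) = 0.799581

0.79958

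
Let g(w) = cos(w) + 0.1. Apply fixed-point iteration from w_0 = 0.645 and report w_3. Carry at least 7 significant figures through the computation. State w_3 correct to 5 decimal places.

0.85028

w_1 = g(0.645000) = 0.899100
w_2 = g(0.899100) = 0.722315
w_3 = g(0.722315) = 0.850277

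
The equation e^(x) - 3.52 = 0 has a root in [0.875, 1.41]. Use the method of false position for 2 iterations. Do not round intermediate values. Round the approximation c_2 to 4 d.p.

1.2562

f(0.875000) = -1.121125, f(1.410000) = 0.575955
step 1: c = 1.228432, f(c) = -0.104132 < 0 → new bracket [1.228432, 1.410000]
step 2: c = 1.256233, f(c) = -0.007835 < 0 → new bracket [1.256233, 1.410000]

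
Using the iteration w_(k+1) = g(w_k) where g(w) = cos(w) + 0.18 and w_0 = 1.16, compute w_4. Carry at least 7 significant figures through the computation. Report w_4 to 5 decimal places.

0.94092

w_1 = g(1.160000) = 0.579340
w_2 = g(0.579340) = 1.016824
w_3 = g(1.016824) = 0.706069
w_4 = g(0.706069) = 0.940918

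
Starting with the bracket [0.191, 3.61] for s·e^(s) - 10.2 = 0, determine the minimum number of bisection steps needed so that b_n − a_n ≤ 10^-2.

Initial width b − a = 3.61 − 0.191 = 3.419000.
After n steps the width is (b−a)/2^n; need (b−a)/2^n ≤ 10^-2.
So n ≥ log₂(3.419000/10^-2) = log₂(341.9000) ≈ 8.4174.
Hence n = 9.

9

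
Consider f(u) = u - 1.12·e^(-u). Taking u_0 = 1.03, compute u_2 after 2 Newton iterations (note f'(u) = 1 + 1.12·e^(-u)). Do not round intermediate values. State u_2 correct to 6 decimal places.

Newton update: u ← u − f(u)/f'(u).
u_0 = 1.030000: f = 0.630152, f' = 1.399848 → u_1 = 1.030000 - (0.630152)/(1.399848) = 0.579842
u_1 = 0.579842: f = -0.047343, f' = 1.627185 → u_2 = 0.579842 - (-0.047343)/(1.627185) = 0.608937

0.608937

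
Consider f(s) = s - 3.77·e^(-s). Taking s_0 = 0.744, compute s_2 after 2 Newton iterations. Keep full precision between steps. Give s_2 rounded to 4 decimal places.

1.1693

f'(s) = 1 + 3.77·e^(-s)
s_0 = 0.744000: f = -1.047539, f' = 2.791539 → s_1 = 0.744000 - (-1.047539)/(2.791539) = 1.119255
s_1 = 1.119255: f = -0.111737, f' = 2.230992 → s_2 = 1.119255 - (-0.111737)/(2.230992) = 1.169339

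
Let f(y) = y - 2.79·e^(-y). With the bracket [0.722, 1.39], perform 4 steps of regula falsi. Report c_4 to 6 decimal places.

1.013075

f(0.722000) = -0.633325, f(1.390000) = 0.695080
step 1: c = 1.040473, f(c) = 0.054801 > 0 → new bracket [0.722000, 1.040473]
step 2: c = 1.015111, f(c) = 0.004120 > 0 → new bracket [0.722000, 1.015111]
step 3: c = 1.013216, f(c) = 0.000308 > 0 → new bracket [0.722000, 1.013216]
step 4: c = 1.013075, f(c) = 0.000023 > 0 → new bracket [0.722000, 1.013075]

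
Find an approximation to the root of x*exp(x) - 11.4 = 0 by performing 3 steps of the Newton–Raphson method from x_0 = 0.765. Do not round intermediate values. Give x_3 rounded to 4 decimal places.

2.1518

f'(x) = (x+1)*exp(x)
x_0 = 0.765000: f = -9.756019, f' = 3.792975 → x_1 = 0.765000 - (-9.756019)/(3.792975) = 3.337129
x_1 = 3.337129: f = 82.500829, f' = 122.039041 → x_2 = 3.337129 - (82.500829)/(122.039041) = 2.661109
x_2 = 2.661109: f = 26.686173, f' = 52.398319 → x_3 = 2.661109 - (26.686173)/(52.398319) = 2.151814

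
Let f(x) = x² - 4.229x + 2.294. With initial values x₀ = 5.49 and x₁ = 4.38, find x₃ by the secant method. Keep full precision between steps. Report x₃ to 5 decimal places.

3.64246

Secant update: x_(k+1) = x_k − f(x_k)·(x_k − x_(k-1))/(f(x_k) − f(x_(k-1))).
f(x_0) = 9.216890, f(x_1) = 2.955380
x_2 = 4.380000 - (2.955380)·(4.380000 - 5.490000)/(2.955380 - (9.216890)) = 3.856089; f(x_2) = 0.856023
x_3 = 3.856089 - (0.856023)·(3.856089 - 4.380000)/(0.856023 - (2.955380)) = 3.642462; f(x_3) = 0.157558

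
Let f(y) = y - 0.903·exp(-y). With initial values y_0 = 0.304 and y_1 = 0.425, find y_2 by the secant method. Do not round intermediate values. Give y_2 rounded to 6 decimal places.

f(y_0) = -0.362288, f(y_1) = -0.165354
y_2 = 0.425000 - (-0.165354)·(0.425000 - 0.304000)/(-0.165354 - (-0.362288)) = 0.526597; f(y_2) = -0.006726

0.526597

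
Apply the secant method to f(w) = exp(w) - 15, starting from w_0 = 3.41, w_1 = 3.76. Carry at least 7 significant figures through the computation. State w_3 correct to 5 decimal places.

2.82637

Secant update: w_(k+1) = w_k − f(w_k)·(w_k − w_(k-1))/(f(w_k) − f(w_(k-1))).
f(w_0) = 15.265244, f(w_1) = 27.948426
w_2 = 3.760000 - (27.948426)·(3.760000 - 3.410000)/(27.948426 - (15.265244)) = 2.988746; f(w_2) = 4.860770
w_3 = 2.988746 - (4.860770)·(2.988746 - 3.760000)/(4.860770 - (27.948426)) = 2.826370; f(w_3) = 1.884064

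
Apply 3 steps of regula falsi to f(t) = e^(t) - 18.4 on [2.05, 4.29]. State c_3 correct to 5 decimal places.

f(2.050000) = -10.632099, f(4.290000) = 54.566468
step 1: c = 2.415283, f(c) = -7.207067 < 0 → new bracket [2.415283, 4.290000]
step 2: c = 2.634004, f(c) = -4.470564 < 0 → new bracket [2.634004, 4.290000]
step 3: c = 2.759404, f(c) = -2.609569 < 0 → new bracket [2.759404, 4.290000]

2.75940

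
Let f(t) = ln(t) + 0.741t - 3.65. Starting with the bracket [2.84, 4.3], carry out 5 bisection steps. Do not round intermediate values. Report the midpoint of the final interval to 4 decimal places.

3.3191

f(2.840000) = -0.501756, f(4.300000) = 0.994915 (opposite signs)
step 1: m = 3.570000, f(m) = 0.267936 > 0 → root in [2.840000, 3.570000]
step 2: m = 3.205000, f(m) = -0.110383 < 0 → root in [3.205000, 3.570000]
step 3: m = 3.387500, f(m) = 0.080230 > 0 → root in [3.205000, 3.387500]
step 4: m = 3.296250, f(m) = -0.014693 < 0 → root in [3.296250, 3.387500]
step 5: m = 3.341875, f(m) = 0.032861 > 0 → root in [3.296250, 3.341875]
Midpoint of [3.296250, 3.341875] = 3.319063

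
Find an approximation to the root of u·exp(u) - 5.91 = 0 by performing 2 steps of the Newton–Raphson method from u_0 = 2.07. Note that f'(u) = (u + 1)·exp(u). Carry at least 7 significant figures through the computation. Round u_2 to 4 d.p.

u_0 = 2.070000: f = 10.494384, f' = 24.329207 → u_1 = 2.070000 - (10.494384)/(24.329207) = 1.638651
u_1 = 1.638651: f = 2.526133, f' = 13.584352 → u_2 = 1.638651 - (2.526133)/(13.584352) = 1.452692

1.4527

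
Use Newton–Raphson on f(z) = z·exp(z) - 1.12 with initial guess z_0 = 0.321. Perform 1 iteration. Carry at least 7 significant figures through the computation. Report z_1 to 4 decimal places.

Newton update: z ← z − f(z)/f'(z).
f'(z) = (z + 1)·exp(z)
z_0 = 0.321000: f = -0.677500, f' = 1.821006 → z_1 = 0.321000 - (-0.677500)/(1.821006) = 0.693047

0.6930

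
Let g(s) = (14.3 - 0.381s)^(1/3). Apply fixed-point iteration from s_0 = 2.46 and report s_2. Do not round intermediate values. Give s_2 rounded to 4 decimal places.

2.3750

s_1 = g(2.460000) = 2.373004
s_2 = g(2.373004) = 2.374965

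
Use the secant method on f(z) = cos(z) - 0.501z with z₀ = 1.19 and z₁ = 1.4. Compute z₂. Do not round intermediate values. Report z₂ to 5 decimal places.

f(z_0) = -0.224530, f(z_1) = -0.531433
z_2 = 1.400000 - (-0.531433)·(1.400000 - 1.190000)/(-0.531433 - (-0.224530)) = 1.036364; f(z_2) = -0.009866

1.03636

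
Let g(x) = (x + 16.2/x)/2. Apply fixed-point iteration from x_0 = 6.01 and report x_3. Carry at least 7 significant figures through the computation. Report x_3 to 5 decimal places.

4.02494

x_1 = g(6.010000) = 4.352754
x_2 = g(4.352754) = 4.037268
x_3 = g(4.037268) = 4.024941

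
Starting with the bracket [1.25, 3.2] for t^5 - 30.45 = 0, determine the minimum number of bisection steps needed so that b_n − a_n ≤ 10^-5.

18

Initial width b − a = 3.2 − 1.25 = 1.950000.
After n steps the width is (b−a)/2^n; need (b−a)/2^n ≤ 10^-5.
So n ≥ log₂(1.950000/10^-5) = log₂(195000.0000) ≈ 17.5731.
Hence n = 18.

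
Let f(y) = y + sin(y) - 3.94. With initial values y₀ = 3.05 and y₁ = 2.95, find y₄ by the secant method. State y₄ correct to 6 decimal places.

4.524049

f(y_0) = -0.798535, f(y_1) = -0.799577
y_2 = 2.950000 - (-0.799577)·(2.950000 - 3.050000)/(-0.799577 - (-0.798535)) = 79.685248; f(y_2) = 74.834360
y_3 = 79.685248 - (74.834360)·(79.685248 - 2.950000)/(74.834360 - (-0.799577)) = 3.761220; f(y_3) = -0.759512
y_4 = 3.761220 - (-0.759512)·(3.761220 - 79.685248)/(-0.759512 - (74.834360)) = 4.524049; f(y_4) = -0.398267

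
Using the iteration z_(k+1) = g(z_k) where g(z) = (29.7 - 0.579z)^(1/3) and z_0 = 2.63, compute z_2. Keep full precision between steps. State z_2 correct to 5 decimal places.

3.03435

z_1 = g(2.630000) = 3.042982
z_2 = g(3.042982) = 3.034350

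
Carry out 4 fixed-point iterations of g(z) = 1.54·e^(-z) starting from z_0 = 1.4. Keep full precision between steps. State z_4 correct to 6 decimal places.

z_1 = g(1.400000) = 0.379759
z_2 = g(0.379759) = 1.053400
z_3 = g(1.053400) = 0.537075
z_4 = g(0.537075) = 0.900061

0.900061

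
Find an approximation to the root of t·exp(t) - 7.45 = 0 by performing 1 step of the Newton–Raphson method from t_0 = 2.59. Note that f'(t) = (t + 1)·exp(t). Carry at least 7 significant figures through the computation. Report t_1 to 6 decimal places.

Newton update: t ← t − f(t)/f'(t).
t_0 = 2.590000: f = 27.074108, f' = 47.853880 → t_1 = 2.590000 - (27.074108)/(47.853880) = 2.024234

2.024234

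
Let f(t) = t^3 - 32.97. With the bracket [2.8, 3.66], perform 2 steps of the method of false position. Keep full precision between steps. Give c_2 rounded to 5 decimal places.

3.19918

f(2.800000) = -11.018000, f(3.660000) = 16.057896
step 1: c = 3.149960, f(c) = -1.715316 < 0 → new bracket [3.149960, 3.660000]
step 2: c = 3.199185, f(c) = -0.227042 < 0 → new bracket [3.199185, 3.660000]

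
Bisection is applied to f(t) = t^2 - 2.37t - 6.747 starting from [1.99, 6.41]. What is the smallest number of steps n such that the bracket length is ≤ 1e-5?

Initial width b − a = 6.41 − 1.99 = 4.420000.
After n steps the width is (b−a)/2^n; need (b−a)/2^n ≤ 1e-5.
So n ≥ log₂(4.420000/1e-5) = log₂(442000.0000) ≈ 18.7537.
Hence n = 19.

19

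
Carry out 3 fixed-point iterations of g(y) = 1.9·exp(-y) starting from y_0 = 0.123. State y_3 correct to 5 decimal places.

1.33346

y_1 = g(0.123000) = 1.680101
y_2 = g(1.680101) = 0.354075
y_3 = g(0.354075) = 1.333463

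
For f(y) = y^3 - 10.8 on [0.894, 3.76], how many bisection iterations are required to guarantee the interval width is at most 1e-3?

12

Initial width b − a = 3.76 − 0.894 = 2.866000.
After n steps the width is (b−a)/2^n; need (b−a)/2^n ≤ 1e-3.
So n ≥ log₂(2.866000/1e-3) = log₂(2866.0000) ≈ 11.4848.
Hence n = 12.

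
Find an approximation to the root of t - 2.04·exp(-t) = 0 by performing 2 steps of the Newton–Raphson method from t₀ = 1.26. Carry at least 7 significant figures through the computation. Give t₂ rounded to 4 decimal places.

f'(t) = 1 + 2.04·exp(-t)
t_0 = 1.260000: f = 0.681346, f' = 1.578654 → t_1 = 1.260000 - (0.681346)/(1.578654) = 0.828401
t_1 = 0.828401: f = -0.062563, f' = 1.890964 → t_2 = 0.828401 - (-0.062563)/(1.890964) = 0.861486

0.8615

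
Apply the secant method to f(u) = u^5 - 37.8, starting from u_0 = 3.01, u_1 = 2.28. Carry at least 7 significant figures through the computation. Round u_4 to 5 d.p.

f(u_0) = 209.277090, f(u_1) = 23.813267
u_2 = 2.280000 - (23.813267)·(2.280000 - 3.010000)/(23.813267 - (209.277090)) = 2.186269; f(u_2) = 12.148002
u_3 = 2.186269 - (12.148002)·(2.186269 - 2.280000)/(12.148002 - (23.813267)) = 2.088659; f(u_3) = 1.950097
u_4 = 2.088659 - (1.950097)·(2.088659 - 2.186269)/(1.950097 - (12.148002)) = 2.069994; f(u_4) = 0.205414

2.06999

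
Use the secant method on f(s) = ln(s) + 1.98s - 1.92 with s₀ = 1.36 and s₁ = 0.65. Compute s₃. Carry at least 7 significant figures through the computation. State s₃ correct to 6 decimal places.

f(s_0) = 1.080285, f(s_1) = -1.063783
s_2 = 0.650000 - (-1.063783)·(0.650000 - 1.360000)/(-1.063783 - (1.080285)) = 1.002268; f(s_2) = 0.066755
s_3 = 1.002268 - (0.066755)·(1.002268 - 0.650000)/(0.066755 - (-1.063783)) = 0.981467; f(s_3) = 0.004599

0.981467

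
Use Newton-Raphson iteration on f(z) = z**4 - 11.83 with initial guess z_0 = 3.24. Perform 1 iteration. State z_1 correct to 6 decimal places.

f'(z) = 4z**3
z_0 = 3.240000: f = 98.369606, f' = 136.048896 → z_1 = 3.240000 - (98.369606)/(136.048896) = 2.516954

2.516954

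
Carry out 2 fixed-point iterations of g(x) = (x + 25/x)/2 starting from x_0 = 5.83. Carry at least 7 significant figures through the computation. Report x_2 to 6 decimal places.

5.000345

x_1 = g(5.830000) = 5.059082
x_2 = g(5.059082) = 5.000345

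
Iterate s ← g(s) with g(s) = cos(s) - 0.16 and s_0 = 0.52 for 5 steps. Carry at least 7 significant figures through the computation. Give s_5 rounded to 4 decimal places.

0.6500

s_1 = g(0.520000) = 0.707819
s_2 = g(0.707819) = 0.599782
s_3 = g(0.599782) = 0.665459
s_4 = g(0.665459) = 0.626634
s_5 = g(0.626634) = 0.650006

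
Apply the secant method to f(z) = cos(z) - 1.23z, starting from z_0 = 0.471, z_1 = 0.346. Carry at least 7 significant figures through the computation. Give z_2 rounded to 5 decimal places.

0.66263

Secant update: z_(k+1) = z_k − f(z_k)·(z_k − z_(k-1))/(f(z_k) − f(z_(k-1))).
f(z_0) = 0.311785, f(z_1) = 0.515157
z_2 = 0.346000 - (0.515157)·(0.346000 - 0.471000)/(0.515157 - (0.311785)) = 0.662635; f(z_2) = -0.026667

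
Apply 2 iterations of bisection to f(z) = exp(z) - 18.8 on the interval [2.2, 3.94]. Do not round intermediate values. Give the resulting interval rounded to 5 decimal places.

f(2.200000) = -9.774987, f(3.940000) = 32.618601 (opposite signs)
step 1: m = 3.070000, f(m) = 2.741903 > 0 → root in [2.200000, 3.070000]
step 2: m = 2.635000, f(m) = -4.856688 < 0 → root in [2.635000, 3.070000]

[2.63500, 3.07000]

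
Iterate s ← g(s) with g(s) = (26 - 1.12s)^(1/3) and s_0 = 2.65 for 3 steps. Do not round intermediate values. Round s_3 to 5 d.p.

s_1 = g(2.650000) = 2.845185
s_2 = g(2.845185) = 2.836155
s_3 = g(2.836155) = 2.836574

2.83657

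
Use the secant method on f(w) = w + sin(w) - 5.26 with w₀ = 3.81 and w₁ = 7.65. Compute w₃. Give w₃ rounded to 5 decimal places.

f(w_0) = -2.069737, f(w_1) = 3.369268
w_2 = 7.650000 - (3.369268)·(7.650000 - 3.810000)/(3.369268 - (-2.069737)) = 5.271258; f(w_2) = -0.836597
w_3 = 5.271258 - (-0.836597)·(5.271258 - 7.650000)/(-0.836597 - (3.369268)) = 5.744419; f(w_3) = -0.028659

5.74442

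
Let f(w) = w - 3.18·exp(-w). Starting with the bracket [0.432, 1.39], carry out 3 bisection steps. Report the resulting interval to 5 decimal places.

f(0.432000) = -1.632486, f(1.390000) = 0.597941 (opposite signs)
step 1: m = 0.911000, f(m) = -0.367748 < 0 → root in [0.911000, 1.390000]
step 2: m = 1.150500, f(m) = 0.144098 > 0 → root in [0.911000, 1.150500]
step 3: m = 1.030750, f(m) = -0.103681 < 0 → root in [1.030750, 1.150500]

[1.03075, 1.15050]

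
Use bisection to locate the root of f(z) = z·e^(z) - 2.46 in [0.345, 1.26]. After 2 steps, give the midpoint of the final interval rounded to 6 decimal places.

0.916875

f(0.345000) = -1.972863, f(1.260000) = 1.982031 (opposite signs)
step 1: m = 0.802500, f(m) = -0.669533 < 0 → root in [0.802500, 1.260000]
step 2: m = 1.031250, f(m) = 0.432212 > 0 → root in [0.802500, 1.031250]
Midpoint of [0.802500, 1.031250] = 0.916875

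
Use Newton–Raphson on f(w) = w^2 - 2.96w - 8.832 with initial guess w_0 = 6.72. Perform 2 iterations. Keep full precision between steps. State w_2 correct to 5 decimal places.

4.81685

f'(w) = 2w - 2.96
w_0 = 6.720000: f = 16.435200, f' = 10.480000 → w_1 = 6.720000 - (16.435200)/(10.480000) = 5.151756
w_1 = 5.151756: f = 2.459390, f' = 7.343511 → w_2 = 5.151756 - (2.459390)/(7.343511) = 4.816849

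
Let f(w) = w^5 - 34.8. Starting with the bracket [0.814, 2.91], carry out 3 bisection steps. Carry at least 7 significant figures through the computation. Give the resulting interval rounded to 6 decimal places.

[1.862000, 2.124000]

f(0.814000) = -34.442627, f(2.910000) = 173.872368 (opposite signs)
step 1: m = 1.862000, f(m) = -12.418026 < 0 → root in [1.862000, 2.910000]
step 2: m = 2.386000, f(m) = 42.530745 > 0 → root in [1.862000, 2.386000]
step 3: m = 2.124000, f(m) = 8.428738 > 0 → root in [1.862000, 2.124000]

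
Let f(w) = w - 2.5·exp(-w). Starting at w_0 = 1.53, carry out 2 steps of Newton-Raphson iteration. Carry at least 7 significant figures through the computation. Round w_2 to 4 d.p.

f'(w) = 1 + 2.5·exp(-w)
w_0 = 1.530000: f = 0.988661, f' = 1.541339 → w_1 = 1.530000 - (0.988661)/(1.541339) = 0.888570
w_1 = 0.888570: f = -0.139538, f' = 2.028108 → w_2 = 0.888570 - (-0.139538)/(2.028108) = 0.957372

0.9574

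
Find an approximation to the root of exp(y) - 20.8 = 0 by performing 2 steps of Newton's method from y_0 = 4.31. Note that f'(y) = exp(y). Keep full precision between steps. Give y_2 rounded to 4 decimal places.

3.1638

y_0 = 4.310000: f = 53.640489, f' = 74.440489 → y_1 = 4.310000 - (53.640489)/(74.440489) = 3.589418
y_1 = 3.589418: f = 15.412988, f' = 36.212988 → y_2 = 3.589418 - (15.412988)/(36.212988) = 3.163797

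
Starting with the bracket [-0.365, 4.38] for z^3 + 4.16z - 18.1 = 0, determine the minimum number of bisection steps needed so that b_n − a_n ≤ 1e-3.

Initial width b − a = 4.38 − -0.365 = 4.745000.
After n steps the width is (b−a)/2^n; need (b−a)/2^n ≤ 1e-3.
So n ≥ log₂(4.745000/1e-3) = log₂(4745.0000) ≈ 12.2122.
Hence n = 13.

13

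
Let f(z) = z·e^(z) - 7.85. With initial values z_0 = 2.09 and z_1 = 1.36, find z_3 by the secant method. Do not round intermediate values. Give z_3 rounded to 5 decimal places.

1.60714

Secant update: z_(k+1) = z_k − f(z_k)·(z_k − z_(k-1))/(f(z_k) − f(z_(k-1))).
f(z_0) = 9.047473, f(z_1) = -2.551177
z_2 = 1.360000 - (-2.551177)·(1.360000 - 2.090000)/(-2.551177 - (9.047473)) = 1.520567; f(z_2) = -0.893683
z_3 = 1.520567 - (-0.893683)·(1.520567 - 1.360000)/(-0.893683 - (-2.551177)) = 1.607141; f(z_3) = 0.167268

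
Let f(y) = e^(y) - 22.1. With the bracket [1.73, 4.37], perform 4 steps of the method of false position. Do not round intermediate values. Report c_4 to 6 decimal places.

f(1.730000) = -16.459346, f(4.370000) = 56.943632
step 1: c = 2.321974, f(c) = -11.904216 < 0 → new bracket [2.321974, 4.370000]
step 2: c = 2.676091, f(c) = -7.571816 < 0 → new bracket [2.676091, 4.370000]
step 3: c = 2.874895, f(c) = -4.376434 < 0 → new bracket [2.874895, 4.370000]
step 4: c = 2.981601, f(c) = -2.380632 < 0 → new bracket [2.981601, 4.370000]

2.981601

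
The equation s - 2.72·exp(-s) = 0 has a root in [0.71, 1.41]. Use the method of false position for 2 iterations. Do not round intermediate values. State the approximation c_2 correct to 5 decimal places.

1.00250

False-position update: c = (a·f(b) − b·f(a))/(f(b) − f(a)); replace the endpoint whose sign matches f(c).
f(0.710000) = -0.627272, f(1.410000) = 0.745930
step 1: c = 1.029757, f(c) = 0.058461 > 0 → new bracket [0.710000, 1.029757]
step 2: c = 1.002496, f(c) = 0.004359 > 0 → new bracket [0.710000, 1.002496]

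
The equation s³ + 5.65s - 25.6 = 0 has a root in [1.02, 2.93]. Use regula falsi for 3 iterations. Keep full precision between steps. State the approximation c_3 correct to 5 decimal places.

f(1.020000) = -18.775792, f(2.930000) = 16.108257
step 1: c = 2.048028, f(c) = -5.438363 < 0 → new bracket [2.048028, 2.930000]
step 2: c = 2.270637, f(c) = -1.063963 < 0 → new bracket [2.270637, 2.930000]
step 3: c = 2.311490, f(c) = -0.189817 < 0 → new bracket [2.311490, 2.930000]

2.31149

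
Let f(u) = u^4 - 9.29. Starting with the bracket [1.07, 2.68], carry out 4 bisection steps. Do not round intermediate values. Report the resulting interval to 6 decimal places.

f(1.070000) = -7.979204, f(2.680000) = 42.296870 (opposite signs)
step 1: m = 1.875000, f(m) = 3.069619 > 0 → root in [1.070000, 1.875000]
step 2: m = 1.472500, f(m) = -4.588665 < 0 → root in [1.472500, 1.875000]
step 3: m = 1.673750, f(m) = -1.441939 < 0 → root in [1.673750, 1.875000]
step 4: m = 1.774375, f(m) = 0.622464 > 0 → root in [1.673750, 1.774375]

[1.673750, 1.774375]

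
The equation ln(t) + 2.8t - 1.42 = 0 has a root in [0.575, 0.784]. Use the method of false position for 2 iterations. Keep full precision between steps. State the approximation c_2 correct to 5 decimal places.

0.65717

False-position update: c = (a·f(b) − b·f(a))/(f(b) − f(a)); replace the endpoint whose sign matches f(c).
f(0.575000) = -0.363385, f(0.784000) = 0.531854
step 1: c = 0.659835, f(c) = 0.011772 > 0 → new bracket [0.575000, 0.659835]
step 2: c = 0.657173, f(c) = 0.000276 > 0 → new bracket [0.575000, 0.657173]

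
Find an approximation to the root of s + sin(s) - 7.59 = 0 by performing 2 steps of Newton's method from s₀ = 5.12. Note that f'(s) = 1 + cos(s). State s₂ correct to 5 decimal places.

Newton update: s ← s − f(s)/f'(s).
s_0 = 5.120000: f = -3.388070, f' = 1.396417 → s_1 = 5.120000 - (-3.388070)/(1.396417) = 7.546259
s_1 = 7.546259: f = 0.909285, f' = 1.302889 → s_2 = 7.546259 - (0.909285)/(1.302889) = 6.848360

6.84836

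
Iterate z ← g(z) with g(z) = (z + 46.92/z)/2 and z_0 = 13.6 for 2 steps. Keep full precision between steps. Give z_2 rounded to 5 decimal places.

z_1 = g(13.600000) = 8.525000
z_2 = g(8.525000) = 7.014406

7.01441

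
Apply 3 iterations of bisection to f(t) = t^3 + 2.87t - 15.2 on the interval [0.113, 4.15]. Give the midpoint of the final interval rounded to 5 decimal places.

1.87919

f(0.113000) = -14.874247, f(4.150000) = 68.183875 (opposite signs)
step 1: m = 2.131500, f(m) = 0.601432 > 0 → root in [0.113000, 2.131500]
step 2: m = 1.122250, f(m) = -10.565730 < 0 → root in [1.122250, 2.131500]
step 3: m = 1.626875, f(m) = -6.224982 < 0 → root in [1.626875, 2.131500]
Midpoint of [1.626875, 2.131500] = 1.879188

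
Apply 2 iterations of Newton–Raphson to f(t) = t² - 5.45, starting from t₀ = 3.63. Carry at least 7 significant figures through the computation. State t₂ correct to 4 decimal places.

2.3449

f'(t) = 2t
t_0 = 3.630000: f = 7.726900, f' = 7.260000 → t_1 = 3.630000 - (7.726900)/(7.260000) = 2.565689
t_1 = 2.565689: f = 1.132759, f' = 5.131377 → t_2 = 2.565689 - (1.132759)/(5.131377) = 2.344937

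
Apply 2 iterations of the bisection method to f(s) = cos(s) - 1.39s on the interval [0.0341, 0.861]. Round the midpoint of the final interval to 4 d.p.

0.5509

f(0.034100) = 0.952020, f(0.861000) = -0.545111 (opposite signs)
step 1: m = 0.447550, f(m) = 0.279416 > 0 → root in [0.447550, 0.861000]
step 2: m = 0.654275, f(m) = -0.115953 < 0 → root in [0.447550, 0.654275]
Midpoint of [0.447550, 0.654275] = 0.550912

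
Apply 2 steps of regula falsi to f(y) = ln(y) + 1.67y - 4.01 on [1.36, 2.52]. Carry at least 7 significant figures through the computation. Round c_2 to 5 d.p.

1.99026

f(1.360000) = -1.431315, f(2.520000) = 1.122659
step 1: c = 2.010095, f(c) = 0.045041 > 0 → new bracket [1.360000, 2.010095]
step 2: c = 1.990262, f(c) = 0.002004 > 0 → new bracket [1.360000, 1.990262]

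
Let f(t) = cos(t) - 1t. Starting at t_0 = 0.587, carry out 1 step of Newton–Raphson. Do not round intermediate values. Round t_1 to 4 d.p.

0.7451

Newton update: t ← t − f(t)/f'(t).
f'(t) = -sin(t) - 1
t_0 = 0.587000: f = 0.245606, f' = -1.553866 → t_1 = 0.587000 - (0.245606)/(-1.553866) = 0.745061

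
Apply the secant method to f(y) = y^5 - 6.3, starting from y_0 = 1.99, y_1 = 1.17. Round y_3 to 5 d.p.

f(y_0) = 24.907960, f(y_1) = -4.107552
y_2 = 1.170000 - (-4.107552)·(1.170000 - 1.990000)/(-4.107552 - (24.907960)) = 1.286082; f(y_2) = -2.781609
y_3 = 1.286082 - (-2.781609)·(1.286082 - 1.170000)/(-2.781609 - (-4.107552)) = 1.529604; f(y_3) = 2.073277

1.52960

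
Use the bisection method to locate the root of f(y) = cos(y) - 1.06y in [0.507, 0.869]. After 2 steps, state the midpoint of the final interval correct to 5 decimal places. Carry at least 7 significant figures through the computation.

f(0.507000) = 0.336785, f(0.869000) = -0.275549 (opposite signs)
step 1: m = 0.688000, f(m) = 0.043238 > 0 → root in [0.688000, 0.869000]
step 2: m = 0.778500, f(m) = -0.113242 < 0 → root in [0.688000, 0.778500]
Midpoint of [0.688000, 0.778500] = 0.733250

0.73325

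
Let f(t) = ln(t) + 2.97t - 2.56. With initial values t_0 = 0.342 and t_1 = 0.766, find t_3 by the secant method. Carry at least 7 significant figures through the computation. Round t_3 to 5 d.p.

f(t_0) = -2.617205, f(t_1) = -0.551553
t_2 = 0.766000 - (-0.551553)·(0.766000 - 0.342000)/(-0.551553 - (-2.617205)) = 0.879213; f(t_2) = -0.077466
t_3 = 0.879213 - (-0.077466)·(0.879213 - 0.766000)/(-0.077466 - (-0.551553)) = 0.897712; f(t_3) = -0.001702

0.89771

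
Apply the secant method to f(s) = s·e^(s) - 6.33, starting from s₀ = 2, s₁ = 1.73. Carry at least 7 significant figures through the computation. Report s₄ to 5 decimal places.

1.46485

f(s_0) = 8.448112, f(s_1) = 3.428331
s_2 = 1.730000 - (3.428331)·(1.730000 - 2.000000)/(3.428331 - (8.448112)) = 1.545600; f(s_2) = 0.920073
s_3 = 1.545600 - (0.920073)·(1.545600 - 1.730000)/(0.920073 - (3.428331)) = 1.477958; f(s_3) = 0.149348
s_4 = 1.477958 - (0.149348)·(1.477958 - 1.545600)/(0.149348 - (0.920073)) = 1.464851; f(s_4) = 0.008262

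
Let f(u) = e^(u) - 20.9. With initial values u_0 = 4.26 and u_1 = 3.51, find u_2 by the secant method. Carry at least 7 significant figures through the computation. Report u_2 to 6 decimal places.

Secant update: u_(k+1) = u_k − f(u_k)·(u_k − u_(k-1))/(f(u_k) − f(u_(k-1))).
f(u_0) = 49.909983, f(u_1) = 12.548268
u_2 = 3.510000 - (12.548268)·(3.510000 - 4.260000)/(12.548268 - (49.909983)) = 3.258106; f(u_2) = 5.100240

3.258106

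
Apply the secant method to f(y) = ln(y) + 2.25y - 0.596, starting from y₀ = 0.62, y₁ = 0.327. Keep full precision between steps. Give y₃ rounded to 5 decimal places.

0.54021

Secant update: y_(k+1) = y_k − f(y_k)·(y_k − y_(k-1))/(f(y_k) − f(y_(k-1))).
f(y_0) = 0.320964, f(y_1) = -0.978045
y_2 = 0.327000 - (-0.978045)·(0.327000 - 0.620000)/(-0.978045 - (0.320964)) = 0.547604; f(y_2) = 0.033908
y_3 = 0.547604 - (0.033908)·(0.547604 - 0.327000)/(0.033908 - (-0.978045)) = 0.540213; f(y_3) = 0.003686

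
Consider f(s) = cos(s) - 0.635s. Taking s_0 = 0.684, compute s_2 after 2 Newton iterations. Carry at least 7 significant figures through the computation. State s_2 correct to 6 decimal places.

0.935129

f'(s) = -sin(s) - 0.635
s_0 = 0.684000: f = 0.340711, f' = -1.266898 → s_1 = 0.684000 - (0.340711)/(-1.266898) = 0.952933
s_1 = 0.952933: f = -0.025818, f' = -1.450118 → s_2 = 0.952933 - (-0.025818)/(-1.450118) = 0.935129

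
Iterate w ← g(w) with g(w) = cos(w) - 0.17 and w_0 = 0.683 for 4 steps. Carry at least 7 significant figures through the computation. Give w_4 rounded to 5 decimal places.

0.64108

w_1 = g(0.683000) = 0.605683
w_2 = g(0.605683) = 0.652114
w_3 = g(0.652114) = 0.624803
w_4 = g(0.624803) = 0.641078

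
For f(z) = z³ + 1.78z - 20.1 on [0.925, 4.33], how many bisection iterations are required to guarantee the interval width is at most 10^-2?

Initial width b − a = 4.33 − 0.925 = 3.405000.
After n steps the width is (b−a)/2^n; need (b−a)/2^n ≤ 10^-2.
So n ≥ log₂(3.405000/10^-2) = log₂(340.5000) ≈ 8.4115.
Hence n = 9.

9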